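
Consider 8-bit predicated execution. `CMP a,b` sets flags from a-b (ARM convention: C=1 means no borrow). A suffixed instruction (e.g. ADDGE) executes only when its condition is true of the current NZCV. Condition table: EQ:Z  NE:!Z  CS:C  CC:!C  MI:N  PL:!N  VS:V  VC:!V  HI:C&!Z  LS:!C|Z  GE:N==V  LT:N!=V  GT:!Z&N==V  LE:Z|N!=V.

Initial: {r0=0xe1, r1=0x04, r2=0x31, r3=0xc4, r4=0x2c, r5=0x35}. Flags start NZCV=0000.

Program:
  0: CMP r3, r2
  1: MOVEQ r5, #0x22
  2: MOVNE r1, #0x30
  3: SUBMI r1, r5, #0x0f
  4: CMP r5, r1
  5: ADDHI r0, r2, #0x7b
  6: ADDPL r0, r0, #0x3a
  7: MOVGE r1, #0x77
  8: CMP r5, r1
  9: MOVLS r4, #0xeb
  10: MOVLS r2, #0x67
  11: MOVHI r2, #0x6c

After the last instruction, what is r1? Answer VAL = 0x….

VAL = 0x77

[0] flags=1010 → (cmp)
[1] flags=1010 EQ?F → skip
[2] flags=1010 NE?T → r1=0x30
[3] flags=1010 MI?T → r1=0x26
[4] flags=0010 → (cmp)
[5] flags=0010 HI?T → r0=0xac
[6] flags=0010 PL?T → r0=0xe6
[7] flags=0010 GE?T → r1=0x77
[8] flags=1000 → (cmp)
[9] flags=1000 LS?T → r4=0xeb
[10] flags=1000 LS?T → r2=0x67
[11] flags=1000 HI?F → skip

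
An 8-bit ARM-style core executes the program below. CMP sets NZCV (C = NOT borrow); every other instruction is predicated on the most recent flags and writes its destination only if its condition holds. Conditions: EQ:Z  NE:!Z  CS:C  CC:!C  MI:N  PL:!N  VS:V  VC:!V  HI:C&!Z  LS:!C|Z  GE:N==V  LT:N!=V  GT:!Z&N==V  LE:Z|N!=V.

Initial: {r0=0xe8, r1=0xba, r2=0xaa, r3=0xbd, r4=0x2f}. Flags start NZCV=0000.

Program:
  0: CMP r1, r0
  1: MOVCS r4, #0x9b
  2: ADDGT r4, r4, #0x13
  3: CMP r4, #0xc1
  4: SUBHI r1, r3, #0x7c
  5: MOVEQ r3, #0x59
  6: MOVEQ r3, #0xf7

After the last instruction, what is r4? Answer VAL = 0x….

0: ✓ CMP  NZCV=1000
1: · MOVCS
2: · ADDGT
3: ✓ CMP  NZCV=0000
4: · SUBHI
5: · MOVEQ
6: · MOVEQ

VAL = 0x2f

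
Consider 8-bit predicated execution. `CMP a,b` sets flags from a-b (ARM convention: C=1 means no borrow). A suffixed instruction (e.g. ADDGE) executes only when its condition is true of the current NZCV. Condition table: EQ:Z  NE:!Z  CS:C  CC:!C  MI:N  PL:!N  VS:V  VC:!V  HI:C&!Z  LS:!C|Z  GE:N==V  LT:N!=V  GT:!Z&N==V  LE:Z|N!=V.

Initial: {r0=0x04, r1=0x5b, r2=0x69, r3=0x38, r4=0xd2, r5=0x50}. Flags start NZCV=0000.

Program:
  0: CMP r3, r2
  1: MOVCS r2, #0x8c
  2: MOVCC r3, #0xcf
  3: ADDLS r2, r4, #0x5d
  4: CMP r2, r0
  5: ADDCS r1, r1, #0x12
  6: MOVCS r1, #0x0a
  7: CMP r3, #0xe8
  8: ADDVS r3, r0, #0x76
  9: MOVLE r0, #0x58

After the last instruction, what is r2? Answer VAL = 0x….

VAL = 0x2f

0: ✓ CMP  NZCV=1000
1: · MOVCS
2: ✓ MOVCC  r3←0xcf
3: ✓ ADDLS  r2←0x2f
4: ✓ CMP  NZCV=0010
5: ✓ ADDCS  r1←0x6d
6: ✓ MOVCS  r1←0x0a
7: ✓ CMP  NZCV=1000
8: · ADDVS
9: ✓ MOVLE  r0←0x58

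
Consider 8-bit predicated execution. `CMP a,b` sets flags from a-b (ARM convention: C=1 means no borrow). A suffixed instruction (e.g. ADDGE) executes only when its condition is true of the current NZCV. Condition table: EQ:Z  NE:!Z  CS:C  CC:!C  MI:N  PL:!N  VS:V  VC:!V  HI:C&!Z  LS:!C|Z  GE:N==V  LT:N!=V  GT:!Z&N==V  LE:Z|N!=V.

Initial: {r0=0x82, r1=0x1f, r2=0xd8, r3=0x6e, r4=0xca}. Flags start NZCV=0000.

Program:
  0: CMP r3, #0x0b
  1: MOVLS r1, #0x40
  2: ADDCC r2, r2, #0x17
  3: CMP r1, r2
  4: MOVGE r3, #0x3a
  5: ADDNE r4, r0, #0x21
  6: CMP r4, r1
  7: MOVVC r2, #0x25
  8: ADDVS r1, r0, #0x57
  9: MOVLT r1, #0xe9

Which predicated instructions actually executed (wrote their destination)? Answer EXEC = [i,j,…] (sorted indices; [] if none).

EXEC = [4,5,7,9]

0: ✓ CMP  NZCV=0010
1: · MOVLS
2: · ADDCC
3: ✓ CMP  NZCV=0000
4: ✓ MOVGE  r3←0x3a
5: ✓ ADDNE  r4←0xa3
6: ✓ CMP  NZCV=1010
7: ✓ MOVVC  r2←0x25
8: · ADDVS
9: ✓ MOVLT  r1←0xe9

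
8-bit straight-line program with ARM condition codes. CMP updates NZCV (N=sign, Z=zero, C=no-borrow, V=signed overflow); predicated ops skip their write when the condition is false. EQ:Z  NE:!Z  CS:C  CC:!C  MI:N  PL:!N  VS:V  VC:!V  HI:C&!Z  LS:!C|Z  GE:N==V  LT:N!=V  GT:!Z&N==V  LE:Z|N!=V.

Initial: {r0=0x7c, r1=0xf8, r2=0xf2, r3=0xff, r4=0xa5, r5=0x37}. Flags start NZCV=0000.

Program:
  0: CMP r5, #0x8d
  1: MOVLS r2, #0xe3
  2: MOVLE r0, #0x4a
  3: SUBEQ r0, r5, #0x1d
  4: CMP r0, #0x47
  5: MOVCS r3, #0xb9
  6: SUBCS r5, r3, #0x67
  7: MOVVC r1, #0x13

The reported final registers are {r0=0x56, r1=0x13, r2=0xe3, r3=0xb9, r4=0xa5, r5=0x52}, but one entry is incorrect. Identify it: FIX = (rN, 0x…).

FIX = (r0, 0x7c)

[0] flags=1001 → (cmp)
[1] flags=1001 LS?T → r2=0xe3
[2] flags=1001 LE?F → skip
[3] flags=1001 EQ?F → skip
[4] flags=0010 → (cmp)
[5] flags=0010 CS?T → r3=0xb9
[6] flags=0010 CS?T → r5=0x52
[7] flags=0010 VC?T → r1=0x13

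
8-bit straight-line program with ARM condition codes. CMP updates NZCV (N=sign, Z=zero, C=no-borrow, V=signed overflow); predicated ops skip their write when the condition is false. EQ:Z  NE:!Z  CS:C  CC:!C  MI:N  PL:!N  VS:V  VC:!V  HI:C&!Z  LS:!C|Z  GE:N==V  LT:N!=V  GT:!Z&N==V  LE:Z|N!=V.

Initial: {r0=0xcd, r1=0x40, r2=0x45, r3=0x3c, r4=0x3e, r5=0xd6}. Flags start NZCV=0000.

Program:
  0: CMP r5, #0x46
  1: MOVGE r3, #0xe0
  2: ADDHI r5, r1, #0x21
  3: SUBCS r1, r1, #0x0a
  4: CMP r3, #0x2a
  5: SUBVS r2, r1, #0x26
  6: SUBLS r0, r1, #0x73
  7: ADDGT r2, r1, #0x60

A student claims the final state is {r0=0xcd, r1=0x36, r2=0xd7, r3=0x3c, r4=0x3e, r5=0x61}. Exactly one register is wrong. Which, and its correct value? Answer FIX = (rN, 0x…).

FIX = (r2, 0x96)

0: ✓ CMP  NZCV=1010
1: · MOVGE
2: ✓ ADDHI  r5←0x61
3: ✓ SUBCS  r1←0x36
4: ✓ CMP  NZCV=0010
5: · SUBVS
6: · SUBLS
7: ✓ ADDGT  r2←0x96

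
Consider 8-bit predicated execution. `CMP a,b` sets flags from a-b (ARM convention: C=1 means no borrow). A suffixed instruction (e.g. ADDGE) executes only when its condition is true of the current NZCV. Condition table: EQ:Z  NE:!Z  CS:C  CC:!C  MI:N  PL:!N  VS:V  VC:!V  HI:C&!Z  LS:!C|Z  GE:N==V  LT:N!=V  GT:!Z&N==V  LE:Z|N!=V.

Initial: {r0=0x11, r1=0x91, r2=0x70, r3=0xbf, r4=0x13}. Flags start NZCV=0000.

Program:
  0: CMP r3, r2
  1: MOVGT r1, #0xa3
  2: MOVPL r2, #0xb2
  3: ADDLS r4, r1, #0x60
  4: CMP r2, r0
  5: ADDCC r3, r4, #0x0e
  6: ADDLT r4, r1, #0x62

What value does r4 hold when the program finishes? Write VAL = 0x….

[0] flags=0011 → (cmp)
[1] flags=0011 GT?F → skip
[2] flags=0011 PL?T → r2=0xb2
[3] flags=0011 LS?F → skip
[4] flags=1010 → (cmp)
[5] flags=1010 CC?F → skip
[6] flags=1010 LT?T → r4=0xf3

VAL = 0xf3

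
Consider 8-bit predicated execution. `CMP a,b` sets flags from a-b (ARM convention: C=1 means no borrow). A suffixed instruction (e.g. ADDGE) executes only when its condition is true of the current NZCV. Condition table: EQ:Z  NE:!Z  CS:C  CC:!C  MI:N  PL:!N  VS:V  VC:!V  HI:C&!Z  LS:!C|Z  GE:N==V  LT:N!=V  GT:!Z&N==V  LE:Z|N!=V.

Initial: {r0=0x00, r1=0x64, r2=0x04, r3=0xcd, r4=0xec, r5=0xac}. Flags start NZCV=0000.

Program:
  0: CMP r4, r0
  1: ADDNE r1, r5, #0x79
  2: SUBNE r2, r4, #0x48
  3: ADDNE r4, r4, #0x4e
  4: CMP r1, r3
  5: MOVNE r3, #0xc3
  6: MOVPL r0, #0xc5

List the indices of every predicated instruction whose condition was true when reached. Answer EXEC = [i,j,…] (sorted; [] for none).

EXEC = [1,2,3,5,6]

0: ✓ CMP  NZCV=1010
1: ✓ ADDNE  r1←0x25
2: ✓ SUBNE  r2←0xa4
3: ✓ ADDNE  r4←0x3a
4: ✓ CMP  NZCV=0000
5: ✓ MOVNE  r3←0xc3
6: ✓ MOVPL  r0←0xc5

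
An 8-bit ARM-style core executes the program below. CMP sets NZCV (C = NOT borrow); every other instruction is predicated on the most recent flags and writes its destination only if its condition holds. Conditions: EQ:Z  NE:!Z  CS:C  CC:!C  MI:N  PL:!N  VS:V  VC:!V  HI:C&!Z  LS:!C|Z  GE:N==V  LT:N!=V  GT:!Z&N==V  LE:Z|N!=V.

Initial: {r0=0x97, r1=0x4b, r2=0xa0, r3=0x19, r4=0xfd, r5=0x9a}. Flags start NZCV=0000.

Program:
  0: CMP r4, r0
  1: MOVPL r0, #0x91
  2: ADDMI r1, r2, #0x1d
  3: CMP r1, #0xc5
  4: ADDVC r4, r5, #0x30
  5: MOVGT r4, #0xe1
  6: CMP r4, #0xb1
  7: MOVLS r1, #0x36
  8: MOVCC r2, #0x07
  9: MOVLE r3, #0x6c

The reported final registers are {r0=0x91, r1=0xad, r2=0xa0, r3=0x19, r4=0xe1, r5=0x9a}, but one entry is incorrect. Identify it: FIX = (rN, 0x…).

FIX = (r1, 0x4b)

0: ✓ CMP  NZCV=0010
1: ✓ MOVPL  r0←0x91
2: · ADDMI
3: ✓ CMP  NZCV=1001
4: · ADDVC
5: ✓ MOVGT  r4←0xe1
6: ✓ CMP  NZCV=0010
7: · MOVLS
8: · MOVCC
9: · MOVLE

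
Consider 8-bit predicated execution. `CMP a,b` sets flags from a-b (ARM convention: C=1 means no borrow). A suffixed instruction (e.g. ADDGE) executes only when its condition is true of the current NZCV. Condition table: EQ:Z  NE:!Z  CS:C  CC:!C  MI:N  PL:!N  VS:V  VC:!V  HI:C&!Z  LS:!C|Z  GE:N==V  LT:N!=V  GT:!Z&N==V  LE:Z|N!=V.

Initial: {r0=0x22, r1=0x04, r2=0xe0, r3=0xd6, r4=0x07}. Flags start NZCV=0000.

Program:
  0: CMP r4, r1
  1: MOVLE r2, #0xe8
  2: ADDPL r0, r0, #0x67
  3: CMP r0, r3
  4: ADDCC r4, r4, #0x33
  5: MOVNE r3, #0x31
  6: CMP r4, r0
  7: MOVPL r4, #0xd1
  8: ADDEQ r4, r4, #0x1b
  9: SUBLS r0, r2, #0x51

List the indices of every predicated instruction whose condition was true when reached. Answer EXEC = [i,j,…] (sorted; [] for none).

[0] flags=0010 → (cmp)
[1] flags=0010 LE?F → skip
[2] flags=0010 PL?T → r0=0x89
[3] flags=1000 → (cmp)
[4] flags=1000 CC?T → r4=0x3a
[5] flags=1000 NE?T → r3=0x31
[6] flags=1001 → (cmp)
[7] flags=1001 PL?F → skip
[8] flags=1001 EQ?F → skip
[9] flags=1001 LS?T → r0=0x8f

EXEC = [2,4,5,9]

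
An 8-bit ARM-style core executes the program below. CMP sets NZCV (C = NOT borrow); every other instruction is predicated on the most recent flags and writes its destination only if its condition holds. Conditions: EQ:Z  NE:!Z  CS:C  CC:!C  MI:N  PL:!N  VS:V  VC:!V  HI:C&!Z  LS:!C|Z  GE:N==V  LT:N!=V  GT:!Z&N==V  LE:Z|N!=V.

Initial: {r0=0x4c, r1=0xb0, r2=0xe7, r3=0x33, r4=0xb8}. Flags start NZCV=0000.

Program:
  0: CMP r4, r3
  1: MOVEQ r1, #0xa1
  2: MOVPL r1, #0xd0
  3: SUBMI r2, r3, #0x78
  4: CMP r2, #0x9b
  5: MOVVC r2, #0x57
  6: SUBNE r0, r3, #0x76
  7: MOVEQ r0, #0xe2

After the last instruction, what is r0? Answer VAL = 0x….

VAL = 0xbd

0: ✓ CMP  NZCV=1010
1: · MOVEQ
2: · MOVPL
3: ✓ SUBMI  r2←0xbb
4: ✓ CMP  NZCV=0010
5: ✓ MOVVC  r2←0x57
6: ✓ SUBNE  r0←0xbd
7: · MOVEQ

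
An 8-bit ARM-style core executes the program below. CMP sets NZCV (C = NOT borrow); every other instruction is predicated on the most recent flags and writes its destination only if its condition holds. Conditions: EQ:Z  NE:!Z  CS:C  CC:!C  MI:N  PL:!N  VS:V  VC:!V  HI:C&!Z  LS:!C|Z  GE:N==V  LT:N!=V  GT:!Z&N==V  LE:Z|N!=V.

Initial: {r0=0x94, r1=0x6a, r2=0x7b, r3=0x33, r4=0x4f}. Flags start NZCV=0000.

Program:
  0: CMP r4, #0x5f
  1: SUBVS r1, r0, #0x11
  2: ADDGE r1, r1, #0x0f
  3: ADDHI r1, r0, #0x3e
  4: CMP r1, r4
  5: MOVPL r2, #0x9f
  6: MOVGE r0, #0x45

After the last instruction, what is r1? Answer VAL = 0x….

[0] flags=1000 → (cmp)
[1] flags=1000 VS?F → skip
[2] flags=1000 GE?F → skip
[3] flags=1000 HI?F → skip
[4] flags=0010 → (cmp)
[5] flags=0010 PL?T → r2=0x9f
[6] flags=0010 GE?T → r0=0x45

VAL = 0x6a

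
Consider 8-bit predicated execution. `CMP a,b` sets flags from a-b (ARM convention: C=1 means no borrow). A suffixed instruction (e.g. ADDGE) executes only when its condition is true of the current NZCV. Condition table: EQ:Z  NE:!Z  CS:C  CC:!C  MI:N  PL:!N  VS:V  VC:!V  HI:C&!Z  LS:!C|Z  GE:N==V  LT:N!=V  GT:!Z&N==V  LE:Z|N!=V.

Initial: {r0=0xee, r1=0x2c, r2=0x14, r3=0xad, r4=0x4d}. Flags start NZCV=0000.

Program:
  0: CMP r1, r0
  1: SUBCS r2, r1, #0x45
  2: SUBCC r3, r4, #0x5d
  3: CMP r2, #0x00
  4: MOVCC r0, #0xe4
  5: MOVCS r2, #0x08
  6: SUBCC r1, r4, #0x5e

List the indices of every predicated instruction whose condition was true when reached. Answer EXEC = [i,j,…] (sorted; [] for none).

[0] flags=0000 → (cmp)
[1] flags=0000 CS?F → skip
[2] flags=0000 CC?T → r3=0xf0
[3] flags=0010 → (cmp)
[4] flags=0010 CC?F → skip
[5] flags=0010 CS?T → r2=0x08
[6] flags=0010 CC?F → skip

EXEC = [2,5]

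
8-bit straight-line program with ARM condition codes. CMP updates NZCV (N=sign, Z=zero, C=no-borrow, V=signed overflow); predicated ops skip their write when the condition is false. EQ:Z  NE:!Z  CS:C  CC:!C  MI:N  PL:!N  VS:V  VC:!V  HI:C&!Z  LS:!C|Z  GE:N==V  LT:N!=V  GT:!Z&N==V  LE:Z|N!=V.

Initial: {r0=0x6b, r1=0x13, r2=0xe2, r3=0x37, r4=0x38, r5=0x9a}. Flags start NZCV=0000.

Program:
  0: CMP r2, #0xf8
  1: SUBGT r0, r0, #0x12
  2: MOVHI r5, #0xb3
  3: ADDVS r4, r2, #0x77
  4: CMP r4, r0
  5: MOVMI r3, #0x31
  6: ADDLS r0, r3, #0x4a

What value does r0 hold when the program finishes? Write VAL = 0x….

[0] flags=1000 → (cmp)
[1] flags=1000 GT?F → skip
[2] flags=1000 HI?F → skip
[3] flags=1000 VS?F → skip
[4] flags=1000 → (cmp)
[5] flags=1000 MI?T → r3=0x31
[6] flags=1000 LS?T → r0=0x7b

VAL = 0x7b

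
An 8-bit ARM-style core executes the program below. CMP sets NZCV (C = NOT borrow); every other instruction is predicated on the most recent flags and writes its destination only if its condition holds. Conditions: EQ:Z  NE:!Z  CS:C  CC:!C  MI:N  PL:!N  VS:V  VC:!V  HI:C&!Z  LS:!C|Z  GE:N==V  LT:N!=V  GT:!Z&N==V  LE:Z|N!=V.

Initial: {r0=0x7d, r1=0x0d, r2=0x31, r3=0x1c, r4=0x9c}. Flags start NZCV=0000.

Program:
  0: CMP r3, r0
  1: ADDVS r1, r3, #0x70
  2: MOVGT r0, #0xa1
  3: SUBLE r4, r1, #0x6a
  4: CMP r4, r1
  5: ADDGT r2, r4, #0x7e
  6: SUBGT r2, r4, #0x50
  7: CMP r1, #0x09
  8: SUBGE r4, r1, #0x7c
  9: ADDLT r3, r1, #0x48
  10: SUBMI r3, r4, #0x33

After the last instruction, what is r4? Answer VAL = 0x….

[0] flags=1000 → (cmp)
[1] flags=1000 VS?F → skip
[2] flags=1000 GT?F → skip
[3] flags=1000 LE?T → r4=0xa3
[4] flags=1010 → (cmp)
[5] flags=1010 GT?F → skip
[6] flags=1010 GT?F → skip
[7] flags=0010 → (cmp)
[8] flags=0010 GE?T → r4=0x91
[9] flags=0010 LT?F → skip
[10] flags=0010 MI?F → skip

VAL = 0x91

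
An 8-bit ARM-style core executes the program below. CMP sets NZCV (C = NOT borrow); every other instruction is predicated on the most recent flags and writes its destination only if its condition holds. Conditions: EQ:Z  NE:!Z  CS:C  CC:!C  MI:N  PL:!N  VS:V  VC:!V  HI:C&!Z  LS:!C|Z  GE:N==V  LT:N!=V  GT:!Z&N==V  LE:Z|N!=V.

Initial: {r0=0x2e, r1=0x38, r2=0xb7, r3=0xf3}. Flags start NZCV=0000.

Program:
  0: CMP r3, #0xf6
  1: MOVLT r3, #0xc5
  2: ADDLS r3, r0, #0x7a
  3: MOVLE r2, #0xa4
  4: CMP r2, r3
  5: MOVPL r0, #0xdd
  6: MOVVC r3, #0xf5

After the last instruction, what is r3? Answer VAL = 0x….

[0] flags=1000 → (cmp)
[1] flags=1000 LT?T → r3=0xc5
[2] flags=1000 LS?T → r3=0xa8
[3] flags=1000 LE?T → r2=0xa4
[4] flags=1000 → (cmp)
[5] flags=1000 PL?F → skip
[6] flags=1000 VC?T → r3=0xf5

VAL = 0xf5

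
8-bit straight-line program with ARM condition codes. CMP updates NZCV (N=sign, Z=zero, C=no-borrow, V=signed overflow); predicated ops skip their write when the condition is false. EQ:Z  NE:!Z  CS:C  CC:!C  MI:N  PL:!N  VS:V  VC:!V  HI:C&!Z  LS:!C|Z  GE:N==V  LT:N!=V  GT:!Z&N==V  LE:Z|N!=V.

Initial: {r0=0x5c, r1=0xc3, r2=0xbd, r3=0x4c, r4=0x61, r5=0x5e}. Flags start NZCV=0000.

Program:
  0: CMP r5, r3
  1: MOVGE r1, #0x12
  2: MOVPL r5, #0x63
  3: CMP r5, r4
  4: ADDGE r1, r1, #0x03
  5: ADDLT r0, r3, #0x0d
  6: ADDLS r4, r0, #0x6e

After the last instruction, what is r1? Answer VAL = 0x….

[0] flags=0010 → (cmp)
[1] flags=0010 GE?T → r1=0x12
[2] flags=0010 PL?T → r5=0x63
[3] flags=0010 → (cmp)
[4] flags=0010 GE?T → r1=0x15
[5] flags=0010 LT?F → skip
[6] flags=0010 LS?F → skip

VAL = 0x15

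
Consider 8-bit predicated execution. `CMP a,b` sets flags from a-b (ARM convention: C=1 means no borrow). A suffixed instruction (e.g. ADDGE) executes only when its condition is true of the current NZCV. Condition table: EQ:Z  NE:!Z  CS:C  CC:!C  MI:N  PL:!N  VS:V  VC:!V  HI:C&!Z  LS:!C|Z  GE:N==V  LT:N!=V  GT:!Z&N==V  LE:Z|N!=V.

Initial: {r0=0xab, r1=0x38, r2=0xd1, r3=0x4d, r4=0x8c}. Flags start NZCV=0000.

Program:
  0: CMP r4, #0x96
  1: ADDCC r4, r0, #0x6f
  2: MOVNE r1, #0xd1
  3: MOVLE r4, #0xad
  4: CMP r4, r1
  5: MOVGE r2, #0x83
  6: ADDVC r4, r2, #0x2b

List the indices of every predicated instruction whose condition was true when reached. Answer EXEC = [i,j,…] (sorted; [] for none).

[0] flags=1000 → (cmp)
[1] flags=1000 CC?T → r4=0x1a
[2] flags=1000 NE?T → r1=0xd1
[3] flags=1000 LE?T → r4=0xad
[4] flags=1000 → (cmp)
[5] flags=1000 GE?F → skip
[6] flags=1000 VC?T → r4=0xfc

EXEC = [1,2,3,6]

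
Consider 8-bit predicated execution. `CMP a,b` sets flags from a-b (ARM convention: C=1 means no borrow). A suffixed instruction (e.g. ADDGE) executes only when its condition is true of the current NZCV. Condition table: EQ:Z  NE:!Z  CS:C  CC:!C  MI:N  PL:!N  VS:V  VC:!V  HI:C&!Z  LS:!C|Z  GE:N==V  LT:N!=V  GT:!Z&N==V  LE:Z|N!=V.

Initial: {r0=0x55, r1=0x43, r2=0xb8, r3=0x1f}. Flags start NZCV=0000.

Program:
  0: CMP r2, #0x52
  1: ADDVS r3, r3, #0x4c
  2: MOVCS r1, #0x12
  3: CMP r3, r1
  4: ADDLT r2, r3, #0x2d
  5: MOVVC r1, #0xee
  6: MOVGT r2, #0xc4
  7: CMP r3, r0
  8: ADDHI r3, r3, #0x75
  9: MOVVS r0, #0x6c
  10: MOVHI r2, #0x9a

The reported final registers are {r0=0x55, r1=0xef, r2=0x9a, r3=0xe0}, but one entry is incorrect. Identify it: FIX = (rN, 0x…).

[0] flags=0011 → (cmp)
[1] flags=0011 VS?T → r3=0x6b
[2] flags=0011 CS?T → r1=0x12
[3] flags=0010 → (cmp)
[4] flags=0010 LT?F → skip
[5] flags=0010 VC?T → r1=0xee
[6] flags=0010 GT?T → r2=0xc4
[7] flags=0010 → (cmp)
[8] flags=0010 HI?T → r3=0xe0
[9] flags=0010 VS?F → skip
[10] flags=0010 HI?T → r2=0x9a

FIX = (r1, 0xee)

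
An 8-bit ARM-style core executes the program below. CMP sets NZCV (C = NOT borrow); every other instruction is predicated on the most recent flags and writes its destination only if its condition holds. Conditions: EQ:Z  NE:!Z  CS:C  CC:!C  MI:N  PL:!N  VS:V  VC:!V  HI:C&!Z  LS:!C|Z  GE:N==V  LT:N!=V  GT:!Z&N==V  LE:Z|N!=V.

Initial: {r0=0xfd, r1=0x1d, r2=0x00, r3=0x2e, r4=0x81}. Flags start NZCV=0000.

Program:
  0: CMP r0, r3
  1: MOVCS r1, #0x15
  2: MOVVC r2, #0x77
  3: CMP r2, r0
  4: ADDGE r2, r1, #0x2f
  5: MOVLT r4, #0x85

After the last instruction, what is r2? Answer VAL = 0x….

[0] flags=1010 → (cmp)
[1] flags=1010 CS?T → r1=0x15
[2] flags=1010 VC?T → r2=0x77
[3] flags=0000 → (cmp)
[4] flags=0000 GE?T → r2=0x44
[5] flags=0000 LT?F → skip

VAL = 0x44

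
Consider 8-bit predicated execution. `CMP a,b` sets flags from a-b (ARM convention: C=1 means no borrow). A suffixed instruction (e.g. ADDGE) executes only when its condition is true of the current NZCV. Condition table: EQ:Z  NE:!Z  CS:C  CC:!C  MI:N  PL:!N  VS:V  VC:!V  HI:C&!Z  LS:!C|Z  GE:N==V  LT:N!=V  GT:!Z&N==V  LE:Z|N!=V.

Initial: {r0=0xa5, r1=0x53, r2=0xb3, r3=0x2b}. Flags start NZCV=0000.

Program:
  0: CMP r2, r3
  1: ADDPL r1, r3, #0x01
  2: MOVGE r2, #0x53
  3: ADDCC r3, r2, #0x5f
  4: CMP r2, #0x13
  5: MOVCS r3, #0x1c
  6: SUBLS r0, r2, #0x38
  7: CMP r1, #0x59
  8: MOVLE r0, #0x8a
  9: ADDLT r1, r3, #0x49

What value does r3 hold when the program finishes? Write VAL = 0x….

VAL = 0x1c

0: ✓ CMP  NZCV=1010
1: · ADDPL
2: · MOVGE
3: · ADDCC
4: ✓ CMP  NZCV=1010
5: ✓ MOVCS  r3←0x1c
6: · SUBLS
7: ✓ CMP  NZCV=1000
8: ✓ MOVLE  r0←0x8a
9: ✓ ADDLT  r1←0x65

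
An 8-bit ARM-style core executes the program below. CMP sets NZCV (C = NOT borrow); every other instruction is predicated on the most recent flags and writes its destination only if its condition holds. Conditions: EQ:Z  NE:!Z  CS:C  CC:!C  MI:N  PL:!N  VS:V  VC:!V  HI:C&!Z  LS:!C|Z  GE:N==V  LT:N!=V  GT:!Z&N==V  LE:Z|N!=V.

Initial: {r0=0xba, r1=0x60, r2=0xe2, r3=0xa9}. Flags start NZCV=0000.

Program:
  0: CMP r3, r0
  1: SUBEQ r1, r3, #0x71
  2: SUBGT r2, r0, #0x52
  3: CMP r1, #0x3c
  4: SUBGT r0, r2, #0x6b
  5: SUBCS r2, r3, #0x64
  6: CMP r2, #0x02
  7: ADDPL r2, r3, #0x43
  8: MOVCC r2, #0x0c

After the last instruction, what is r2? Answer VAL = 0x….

[0] flags=1000 → (cmp)
[1] flags=1000 EQ?F → skip
[2] flags=1000 GT?F → skip
[3] flags=0010 → (cmp)
[4] flags=0010 GT?T → r0=0x77
[5] flags=0010 CS?T → r2=0x45
[6] flags=0010 → (cmp)
[7] flags=0010 PL?T → r2=0xec
[8] flags=0010 CC?F → skip

VAL = 0xec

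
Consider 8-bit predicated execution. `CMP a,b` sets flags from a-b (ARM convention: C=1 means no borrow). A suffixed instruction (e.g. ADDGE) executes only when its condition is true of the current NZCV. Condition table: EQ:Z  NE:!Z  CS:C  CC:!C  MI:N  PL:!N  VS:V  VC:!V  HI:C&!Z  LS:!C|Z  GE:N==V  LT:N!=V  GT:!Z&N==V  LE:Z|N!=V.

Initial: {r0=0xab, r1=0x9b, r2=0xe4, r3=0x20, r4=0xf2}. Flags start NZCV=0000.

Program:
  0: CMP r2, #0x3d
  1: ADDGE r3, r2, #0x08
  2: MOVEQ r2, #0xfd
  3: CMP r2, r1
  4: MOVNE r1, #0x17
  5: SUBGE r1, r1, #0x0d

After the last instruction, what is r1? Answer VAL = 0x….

VAL = 0x0a

[0] flags=1010 → (cmp)
[1] flags=1010 GE?F → skip
[2] flags=1010 EQ?F → skip
[3] flags=0010 → (cmp)
[4] flags=0010 NE?T → r1=0x17
[5] flags=0010 GE?T → r1=0x0a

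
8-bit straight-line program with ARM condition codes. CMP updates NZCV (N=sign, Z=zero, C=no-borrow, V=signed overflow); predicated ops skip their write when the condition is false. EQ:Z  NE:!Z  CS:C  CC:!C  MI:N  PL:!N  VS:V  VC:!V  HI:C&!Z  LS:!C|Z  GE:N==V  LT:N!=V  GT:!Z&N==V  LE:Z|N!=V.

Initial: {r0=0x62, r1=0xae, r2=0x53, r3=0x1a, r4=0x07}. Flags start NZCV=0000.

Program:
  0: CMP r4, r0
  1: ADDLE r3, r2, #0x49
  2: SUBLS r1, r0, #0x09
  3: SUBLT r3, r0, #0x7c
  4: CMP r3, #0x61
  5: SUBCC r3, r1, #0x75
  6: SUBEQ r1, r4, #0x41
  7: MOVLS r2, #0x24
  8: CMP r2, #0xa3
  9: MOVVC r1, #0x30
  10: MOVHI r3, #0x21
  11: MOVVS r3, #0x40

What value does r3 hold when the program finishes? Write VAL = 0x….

0: ✓ CMP  NZCV=1000
1: ✓ ADDLE  r3←0x9c
2: ✓ SUBLS  r1←0x59
3: ✓ SUBLT  r3←0xe6
4: ✓ CMP  NZCV=1010
5: · SUBCC
6: · SUBEQ
7: · MOVLS
8: ✓ CMP  NZCV=1001
9: · MOVVC
10: · MOVHI
11: ✓ MOVVS  r3←0x40

VAL = 0x40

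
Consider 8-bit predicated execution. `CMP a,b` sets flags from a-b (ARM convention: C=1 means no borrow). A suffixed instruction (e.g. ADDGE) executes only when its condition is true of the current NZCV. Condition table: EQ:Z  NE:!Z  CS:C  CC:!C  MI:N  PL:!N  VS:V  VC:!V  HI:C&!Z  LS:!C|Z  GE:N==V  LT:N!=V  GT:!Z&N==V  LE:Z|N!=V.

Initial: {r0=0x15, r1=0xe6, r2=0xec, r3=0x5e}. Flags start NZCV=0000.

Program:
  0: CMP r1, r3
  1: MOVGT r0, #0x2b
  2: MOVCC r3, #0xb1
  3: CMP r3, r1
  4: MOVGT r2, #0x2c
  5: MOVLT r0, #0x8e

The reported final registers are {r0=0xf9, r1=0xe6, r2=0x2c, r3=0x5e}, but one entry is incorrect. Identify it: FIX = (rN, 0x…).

0: ✓ CMP  NZCV=1010
1: · MOVGT
2: · MOVCC
3: ✓ CMP  NZCV=0000
4: ✓ MOVGT  r2←0x2c
5: · MOVLT

FIX = (r0, 0x15)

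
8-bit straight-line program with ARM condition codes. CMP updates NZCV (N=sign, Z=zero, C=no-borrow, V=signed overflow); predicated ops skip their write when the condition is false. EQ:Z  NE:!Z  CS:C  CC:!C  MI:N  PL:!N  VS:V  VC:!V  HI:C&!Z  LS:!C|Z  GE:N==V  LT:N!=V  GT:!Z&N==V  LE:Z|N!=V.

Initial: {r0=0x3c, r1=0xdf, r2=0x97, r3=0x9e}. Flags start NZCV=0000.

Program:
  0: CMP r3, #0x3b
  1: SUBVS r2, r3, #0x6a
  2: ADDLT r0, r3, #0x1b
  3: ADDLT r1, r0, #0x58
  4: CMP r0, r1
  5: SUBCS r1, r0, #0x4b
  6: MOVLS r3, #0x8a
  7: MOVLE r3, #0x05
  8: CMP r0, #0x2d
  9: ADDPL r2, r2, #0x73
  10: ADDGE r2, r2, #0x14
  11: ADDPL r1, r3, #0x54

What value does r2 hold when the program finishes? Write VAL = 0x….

VAL = 0x34

[0] flags=0011 → (cmp)
[1] flags=0011 VS?T → r2=0x34
[2] flags=0011 LT?T → r0=0xb9
[3] flags=0011 LT?T → r1=0x11
[4] flags=1010 → (cmp)
[5] flags=1010 CS?T → r1=0x6e
[6] flags=1010 LS?F → skip
[7] flags=1010 LE?T → r3=0x05
[8] flags=1010 → (cmp)
[9] flags=1010 PL?F → skip
[10] flags=1010 GE?F → skip
[11] flags=1010 PL?F → skip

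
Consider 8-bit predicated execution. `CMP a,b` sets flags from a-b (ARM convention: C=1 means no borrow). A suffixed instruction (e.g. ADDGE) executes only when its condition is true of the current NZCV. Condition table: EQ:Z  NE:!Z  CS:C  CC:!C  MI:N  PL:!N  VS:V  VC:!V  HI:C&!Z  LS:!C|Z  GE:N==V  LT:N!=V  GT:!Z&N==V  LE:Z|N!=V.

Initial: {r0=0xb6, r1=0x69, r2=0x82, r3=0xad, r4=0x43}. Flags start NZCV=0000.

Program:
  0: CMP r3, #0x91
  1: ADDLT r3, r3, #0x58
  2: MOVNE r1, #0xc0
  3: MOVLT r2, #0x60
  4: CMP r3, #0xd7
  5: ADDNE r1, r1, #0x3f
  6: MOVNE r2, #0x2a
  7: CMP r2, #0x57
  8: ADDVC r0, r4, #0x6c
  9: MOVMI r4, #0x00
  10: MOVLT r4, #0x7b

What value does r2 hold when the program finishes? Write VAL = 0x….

[0] flags=0010 → (cmp)
[1] flags=0010 LT?F → skip
[2] flags=0010 NE?T → r1=0xc0
[3] flags=0010 LT?F → skip
[4] flags=1000 → (cmp)
[5] flags=1000 NE?T → r1=0xff
[6] flags=1000 NE?T → r2=0x2a
[7] flags=1000 → (cmp)
[8] flags=1000 VC?T → r0=0xaf
[9] flags=1000 MI?T → r4=0x00
[10] flags=1000 LT?T → r4=0x7b

VAL = 0x2a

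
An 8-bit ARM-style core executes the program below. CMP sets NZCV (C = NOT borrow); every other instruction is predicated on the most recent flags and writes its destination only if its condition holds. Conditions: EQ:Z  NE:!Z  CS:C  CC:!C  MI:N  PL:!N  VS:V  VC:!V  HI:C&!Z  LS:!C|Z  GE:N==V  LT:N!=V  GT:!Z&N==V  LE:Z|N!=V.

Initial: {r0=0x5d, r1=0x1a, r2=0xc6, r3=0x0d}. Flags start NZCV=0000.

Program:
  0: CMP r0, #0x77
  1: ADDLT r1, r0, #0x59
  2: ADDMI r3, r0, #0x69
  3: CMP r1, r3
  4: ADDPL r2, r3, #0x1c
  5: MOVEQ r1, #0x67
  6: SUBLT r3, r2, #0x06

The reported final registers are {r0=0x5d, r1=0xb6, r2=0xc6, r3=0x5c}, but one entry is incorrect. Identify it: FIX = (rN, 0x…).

[0] flags=1000 → (cmp)
[1] flags=1000 LT?T → r1=0xb6
[2] flags=1000 MI?T → r3=0xc6
[3] flags=1000 → (cmp)
[4] flags=1000 PL?F → skip
[5] flags=1000 EQ?F → skip
[6] flags=1000 LT?T → r3=0xc0

FIX = (r3, 0xc0)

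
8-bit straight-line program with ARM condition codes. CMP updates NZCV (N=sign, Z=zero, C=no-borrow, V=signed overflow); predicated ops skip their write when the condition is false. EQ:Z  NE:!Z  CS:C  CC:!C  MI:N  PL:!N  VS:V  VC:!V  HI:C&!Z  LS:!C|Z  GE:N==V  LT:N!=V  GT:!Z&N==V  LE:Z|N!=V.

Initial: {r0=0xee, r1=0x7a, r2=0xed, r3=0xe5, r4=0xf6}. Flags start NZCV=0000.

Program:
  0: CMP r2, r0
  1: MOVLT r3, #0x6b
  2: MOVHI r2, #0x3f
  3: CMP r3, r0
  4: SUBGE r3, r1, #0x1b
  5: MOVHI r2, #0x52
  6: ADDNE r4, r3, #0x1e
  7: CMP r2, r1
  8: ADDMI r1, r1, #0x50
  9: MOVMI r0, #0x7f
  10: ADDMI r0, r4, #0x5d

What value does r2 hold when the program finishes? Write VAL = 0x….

VAL = 0xed

0: ✓ CMP  NZCV=1000
1: ✓ MOVLT  r3←0x6b
2: · MOVHI
3: ✓ CMP  NZCV=0000
4: ✓ SUBGE  r3←0x5f
5: · MOVHI
6: ✓ ADDNE  r4←0x7d
7: ✓ CMP  NZCV=0011
8: · ADDMI
9: · MOVMI
10: · ADDMI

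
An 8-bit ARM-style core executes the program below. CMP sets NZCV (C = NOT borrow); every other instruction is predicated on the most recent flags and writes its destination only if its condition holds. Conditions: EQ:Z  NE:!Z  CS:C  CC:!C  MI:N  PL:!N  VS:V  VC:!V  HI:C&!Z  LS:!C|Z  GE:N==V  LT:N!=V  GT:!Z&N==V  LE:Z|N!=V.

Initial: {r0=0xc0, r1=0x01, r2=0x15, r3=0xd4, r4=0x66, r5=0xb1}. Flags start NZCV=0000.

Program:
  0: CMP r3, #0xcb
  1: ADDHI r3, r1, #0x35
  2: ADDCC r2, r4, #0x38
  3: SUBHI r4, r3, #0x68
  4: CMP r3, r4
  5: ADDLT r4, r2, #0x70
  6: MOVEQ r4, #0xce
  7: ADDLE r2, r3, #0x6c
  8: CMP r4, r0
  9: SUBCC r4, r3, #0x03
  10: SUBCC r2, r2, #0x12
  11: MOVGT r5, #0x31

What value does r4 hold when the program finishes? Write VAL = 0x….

VAL = 0xce

[0] flags=0010 → (cmp)
[1] flags=0010 HI?T → r3=0x36
[2] flags=0010 CC?F → skip
[3] flags=0010 HI?T → r4=0xce
[4] flags=0000 → (cmp)
[5] flags=0000 LT?F → skip
[6] flags=0000 EQ?F → skip
[7] flags=0000 LE?F → skip
[8] flags=0010 → (cmp)
[9] flags=0010 CC?F → skip
[10] flags=0010 CC?F → skip
[11] flags=0010 GT?T → r5=0x31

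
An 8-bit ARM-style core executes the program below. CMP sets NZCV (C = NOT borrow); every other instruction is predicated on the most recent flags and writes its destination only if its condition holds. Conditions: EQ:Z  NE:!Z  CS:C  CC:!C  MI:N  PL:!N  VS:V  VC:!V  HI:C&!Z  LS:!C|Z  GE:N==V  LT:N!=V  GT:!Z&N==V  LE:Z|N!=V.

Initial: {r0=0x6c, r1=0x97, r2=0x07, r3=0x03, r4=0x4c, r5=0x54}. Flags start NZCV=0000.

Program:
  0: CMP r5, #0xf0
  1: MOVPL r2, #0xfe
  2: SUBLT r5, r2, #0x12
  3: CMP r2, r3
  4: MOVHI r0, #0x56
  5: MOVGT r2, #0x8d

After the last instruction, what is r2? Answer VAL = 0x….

0: ✓ CMP  NZCV=0000
1: ✓ MOVPL  r2←0xfe
2: · SUBLT
3: ✓ CMP  NZCV=1010
4: ✓ MOVHI  r0←0x56
5: · MOVGT

VAL = 0xfe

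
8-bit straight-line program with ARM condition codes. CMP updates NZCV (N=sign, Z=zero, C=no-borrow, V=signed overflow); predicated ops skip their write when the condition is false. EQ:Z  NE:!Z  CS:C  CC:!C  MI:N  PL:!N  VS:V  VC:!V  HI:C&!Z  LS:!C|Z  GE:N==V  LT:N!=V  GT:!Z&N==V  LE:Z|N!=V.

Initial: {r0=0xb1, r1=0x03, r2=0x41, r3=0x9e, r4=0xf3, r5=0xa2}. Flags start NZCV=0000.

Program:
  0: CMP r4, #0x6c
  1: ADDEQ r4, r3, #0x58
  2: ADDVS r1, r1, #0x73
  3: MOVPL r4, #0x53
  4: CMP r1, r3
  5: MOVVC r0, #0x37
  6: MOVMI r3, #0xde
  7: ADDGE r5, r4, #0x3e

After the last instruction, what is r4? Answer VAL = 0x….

VAL = 0xf3

0: ✓ CMP  NZCV=1010
1: · ADDEQ
2: · ADDVS
3: · MOVPL
4: ✓ CMP  NZCV=0000
5: ✓ MOVVC  r0←0x37
6: · MOVMI
7: ✓ ADDGE  r5←0x31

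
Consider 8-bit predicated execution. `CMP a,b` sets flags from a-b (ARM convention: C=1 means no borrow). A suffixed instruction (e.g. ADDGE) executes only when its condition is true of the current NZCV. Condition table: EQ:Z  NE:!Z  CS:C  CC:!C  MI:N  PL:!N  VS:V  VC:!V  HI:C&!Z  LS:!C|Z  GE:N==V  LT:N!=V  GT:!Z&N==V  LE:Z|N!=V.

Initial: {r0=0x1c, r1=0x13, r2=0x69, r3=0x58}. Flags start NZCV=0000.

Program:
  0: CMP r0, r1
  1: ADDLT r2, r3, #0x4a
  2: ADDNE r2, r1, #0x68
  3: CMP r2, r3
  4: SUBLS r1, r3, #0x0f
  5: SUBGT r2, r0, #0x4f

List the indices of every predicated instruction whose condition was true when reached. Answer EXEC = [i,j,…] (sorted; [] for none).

EXEC = [2,5]

0: ✓ CMP  NZCV=0010
1: · ADDLT
2: ✓ ADDNE  r2←0x7b
3: ✓ CMP  NZCV=0010
4: · SUBLS
5: ✓ SUBGT  r2←0xcd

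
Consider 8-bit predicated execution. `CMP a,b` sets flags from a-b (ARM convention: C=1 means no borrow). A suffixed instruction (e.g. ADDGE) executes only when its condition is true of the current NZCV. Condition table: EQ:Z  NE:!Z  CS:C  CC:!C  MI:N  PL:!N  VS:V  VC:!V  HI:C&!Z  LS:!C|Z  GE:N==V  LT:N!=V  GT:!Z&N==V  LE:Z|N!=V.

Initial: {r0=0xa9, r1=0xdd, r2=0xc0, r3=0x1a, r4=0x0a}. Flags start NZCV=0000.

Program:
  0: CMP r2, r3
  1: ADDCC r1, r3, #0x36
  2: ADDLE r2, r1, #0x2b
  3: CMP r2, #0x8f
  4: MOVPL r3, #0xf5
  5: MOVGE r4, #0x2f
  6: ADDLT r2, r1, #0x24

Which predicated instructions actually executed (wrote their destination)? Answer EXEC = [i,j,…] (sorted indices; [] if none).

[0] flags=1010 → (cmp)
[1] flags=1010 CC?F → skip
[2] flags=1010 LE?T → r2=0x08
[3] flags=0000 → (cmp)
[4] flags=0000 PL?T → r3=0xf5
[5] flags=0000 GE?T → r4=0x2f
[6] flags=0000 LT?F → skip

EXEC = [2,4,5]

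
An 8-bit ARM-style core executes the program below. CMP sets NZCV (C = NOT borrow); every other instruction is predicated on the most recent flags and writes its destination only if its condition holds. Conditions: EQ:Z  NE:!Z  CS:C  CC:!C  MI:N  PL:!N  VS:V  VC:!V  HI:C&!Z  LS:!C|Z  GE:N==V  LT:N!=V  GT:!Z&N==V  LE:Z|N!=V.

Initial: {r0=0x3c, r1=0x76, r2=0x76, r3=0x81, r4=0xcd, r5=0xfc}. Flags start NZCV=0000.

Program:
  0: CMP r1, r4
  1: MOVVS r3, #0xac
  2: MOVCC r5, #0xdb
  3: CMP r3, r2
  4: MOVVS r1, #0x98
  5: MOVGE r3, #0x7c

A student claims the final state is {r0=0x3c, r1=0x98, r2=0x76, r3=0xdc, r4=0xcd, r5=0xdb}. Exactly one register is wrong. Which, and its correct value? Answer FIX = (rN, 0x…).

[0] flags=1001 → (cmp)
[1] flags=1001 VS?T → r3=0xac
[2] flags=1001 CC?T → r5=0xdb
[3] flags=0011 → (cmp)
[4] flags=0011 VS?T → r1=0x98
[5] flags=0011 GE?F → skip

FIX = (r3, 0xac)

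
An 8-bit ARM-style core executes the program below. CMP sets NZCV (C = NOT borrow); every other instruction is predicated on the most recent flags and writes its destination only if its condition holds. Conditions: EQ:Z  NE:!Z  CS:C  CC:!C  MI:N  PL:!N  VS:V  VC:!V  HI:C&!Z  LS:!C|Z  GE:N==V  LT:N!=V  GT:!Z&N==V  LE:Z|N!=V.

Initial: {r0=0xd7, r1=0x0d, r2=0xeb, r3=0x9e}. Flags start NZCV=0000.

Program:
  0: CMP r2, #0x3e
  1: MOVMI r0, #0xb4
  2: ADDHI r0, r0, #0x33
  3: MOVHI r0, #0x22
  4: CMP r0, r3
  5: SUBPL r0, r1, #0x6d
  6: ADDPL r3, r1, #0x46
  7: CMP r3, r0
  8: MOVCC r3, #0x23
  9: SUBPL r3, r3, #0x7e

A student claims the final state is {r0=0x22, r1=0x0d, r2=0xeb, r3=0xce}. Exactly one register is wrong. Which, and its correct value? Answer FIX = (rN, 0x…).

[0] flags=1010 → (cmp)
[1] flags=1010 MI?T → r0=0xb4
[2] flags=1010 HI?T → r0=0xe7
[3] flags=1010 HI?T → r0=0x22
[4] flags=1001 → (cmp)
[5] flags=1001 PL?F → skip
[6] flags=1001 PL?F → skip
[7] flags=0011 → (cmp)
[8] flags=0011 CC?F → skip
[9] flags=0011 PL?T → r3=0x20

FIX = (r3, 0x20)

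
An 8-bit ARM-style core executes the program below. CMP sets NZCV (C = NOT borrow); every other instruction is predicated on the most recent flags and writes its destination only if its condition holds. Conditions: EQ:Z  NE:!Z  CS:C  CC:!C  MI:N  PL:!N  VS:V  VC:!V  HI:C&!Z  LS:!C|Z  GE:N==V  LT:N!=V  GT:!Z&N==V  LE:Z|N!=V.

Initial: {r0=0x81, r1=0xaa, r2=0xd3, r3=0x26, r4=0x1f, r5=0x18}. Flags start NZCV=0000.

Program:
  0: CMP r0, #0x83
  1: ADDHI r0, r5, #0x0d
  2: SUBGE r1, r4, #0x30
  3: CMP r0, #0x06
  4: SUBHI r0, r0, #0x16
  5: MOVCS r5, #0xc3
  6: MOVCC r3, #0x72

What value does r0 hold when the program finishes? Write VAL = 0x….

[0] flags=1000 → (cmp)
[1] flags=1000 HI?F → skip
[2] flags=1000 GE?F → skip
[3] flags=0011 → (cmp)
[4] flags=0011 HI?T → r0=0x6b
[5] flags=0011 CS?T → r5=0xc3
[6] flags=0011 CC?F → skip

VAL = 0x6b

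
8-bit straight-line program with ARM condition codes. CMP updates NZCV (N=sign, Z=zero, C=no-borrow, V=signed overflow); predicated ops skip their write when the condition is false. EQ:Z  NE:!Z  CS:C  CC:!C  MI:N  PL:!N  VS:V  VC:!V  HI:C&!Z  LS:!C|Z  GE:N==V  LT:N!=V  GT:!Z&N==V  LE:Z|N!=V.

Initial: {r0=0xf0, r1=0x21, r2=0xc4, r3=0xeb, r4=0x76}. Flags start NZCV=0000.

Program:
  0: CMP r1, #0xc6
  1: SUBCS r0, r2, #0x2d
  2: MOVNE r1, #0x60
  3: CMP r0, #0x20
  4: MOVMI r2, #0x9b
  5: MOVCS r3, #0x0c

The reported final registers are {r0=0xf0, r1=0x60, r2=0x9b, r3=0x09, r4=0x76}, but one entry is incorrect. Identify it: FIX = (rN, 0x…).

FIX = (r3, 0x0c)

[0] flags=0000 → (cmp)
[1] flags=0000 CS?F → skip
[2] flags=0000 NE?T → r1=0x60
[3] flags=1010 → (cmp)
[4] flags=1010 MI?T → r2=0x9b
[5] flags=1010 CS?T → r3=0x0c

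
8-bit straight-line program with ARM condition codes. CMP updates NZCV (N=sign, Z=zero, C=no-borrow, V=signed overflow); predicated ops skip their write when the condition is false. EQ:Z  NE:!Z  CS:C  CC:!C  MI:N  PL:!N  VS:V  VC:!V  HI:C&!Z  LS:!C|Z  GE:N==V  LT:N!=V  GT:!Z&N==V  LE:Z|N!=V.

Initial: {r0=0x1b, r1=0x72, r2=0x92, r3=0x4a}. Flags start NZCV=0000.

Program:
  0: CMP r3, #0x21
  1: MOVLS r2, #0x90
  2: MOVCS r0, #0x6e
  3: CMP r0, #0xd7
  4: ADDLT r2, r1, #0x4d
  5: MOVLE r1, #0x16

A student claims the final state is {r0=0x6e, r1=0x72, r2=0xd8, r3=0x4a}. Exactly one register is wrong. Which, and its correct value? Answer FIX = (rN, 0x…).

[0] flags=0010 → (cmp)
[1] flags=0010 LS?F → skip
[2] flags=0010 CS?T → r0=0x6e
[3] flags=1001 → (cmp)
[4] flags=1001 LT?F → skip
[5] flags=1001 LE?F → skip

FIX = (r2, 0x92)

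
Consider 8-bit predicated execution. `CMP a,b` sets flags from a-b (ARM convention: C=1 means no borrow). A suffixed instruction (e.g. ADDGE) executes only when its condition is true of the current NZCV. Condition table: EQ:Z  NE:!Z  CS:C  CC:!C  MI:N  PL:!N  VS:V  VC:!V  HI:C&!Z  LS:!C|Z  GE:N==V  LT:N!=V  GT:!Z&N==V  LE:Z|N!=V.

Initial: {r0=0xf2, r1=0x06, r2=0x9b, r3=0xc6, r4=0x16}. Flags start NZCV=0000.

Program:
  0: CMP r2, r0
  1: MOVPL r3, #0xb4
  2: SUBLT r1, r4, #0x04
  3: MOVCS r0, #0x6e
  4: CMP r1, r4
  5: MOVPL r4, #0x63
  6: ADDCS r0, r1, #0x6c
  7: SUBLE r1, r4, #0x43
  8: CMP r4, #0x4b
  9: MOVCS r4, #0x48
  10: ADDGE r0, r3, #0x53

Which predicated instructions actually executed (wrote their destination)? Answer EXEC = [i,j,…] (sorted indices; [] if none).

EXEC = [2,7]

0: ✓ CMP  NZCV=1000
1: · MOVPL
2: ✓ SUBLT  r1←0x12
3: · MOVCS
4: ✓ CMP  NZCV=1000
5: · MOVPL
6: · ADDCS
7: ✓ SUBLE  r1←0xd3
8: ✓ CMP  NZCV=1000
9: · MOVCS
10: · ADDGE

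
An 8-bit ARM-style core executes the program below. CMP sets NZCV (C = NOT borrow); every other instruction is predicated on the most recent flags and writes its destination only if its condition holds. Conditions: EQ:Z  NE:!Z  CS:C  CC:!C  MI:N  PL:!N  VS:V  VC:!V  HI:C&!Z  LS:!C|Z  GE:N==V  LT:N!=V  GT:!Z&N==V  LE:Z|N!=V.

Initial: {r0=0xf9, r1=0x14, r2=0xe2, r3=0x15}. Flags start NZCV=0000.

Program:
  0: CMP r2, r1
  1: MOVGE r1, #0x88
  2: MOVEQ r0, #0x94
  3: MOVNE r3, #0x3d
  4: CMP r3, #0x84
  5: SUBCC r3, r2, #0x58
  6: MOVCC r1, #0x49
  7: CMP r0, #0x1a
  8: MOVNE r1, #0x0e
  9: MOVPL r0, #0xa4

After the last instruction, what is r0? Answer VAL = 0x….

[0] flags=1010 → (cmp)
[1] flags=1010 GE?F → skip
[2] flags=1010 EQ?F → skip
[3] flags=1010 NE?T → r3=0x3d
[4] flags=1001 → (cmp)
[5] flags=1001 CC?T → r3=0x8a
[6] flags=1001 CC?T → r1=0x49
[7] flags=1010 → (cmp)
[8] flags=1010 NE?T → r1=0x0e
[9] flags=1010 PL?F → skip

VAL = 0xf9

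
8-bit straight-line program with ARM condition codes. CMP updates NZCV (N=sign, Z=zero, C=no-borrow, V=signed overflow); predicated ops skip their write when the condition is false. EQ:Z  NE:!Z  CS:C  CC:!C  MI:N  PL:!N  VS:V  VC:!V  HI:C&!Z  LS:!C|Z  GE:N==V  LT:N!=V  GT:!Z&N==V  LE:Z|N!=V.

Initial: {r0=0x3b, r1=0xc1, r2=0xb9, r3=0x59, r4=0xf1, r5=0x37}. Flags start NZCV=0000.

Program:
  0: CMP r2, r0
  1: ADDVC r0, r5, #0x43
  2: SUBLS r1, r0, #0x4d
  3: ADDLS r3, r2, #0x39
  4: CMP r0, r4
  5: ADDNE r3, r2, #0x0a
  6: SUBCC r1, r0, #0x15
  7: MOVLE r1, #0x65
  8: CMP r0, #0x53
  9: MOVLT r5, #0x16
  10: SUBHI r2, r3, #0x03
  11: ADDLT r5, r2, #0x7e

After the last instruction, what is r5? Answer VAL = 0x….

VAL = 0x37

[0] flags=0011 → (cmp)
[1] flags=0011 VC?F → skip
[2] flags=0011 LS?F → skip
[3] flags=0011 LS?F → skip
[4] flags=0000 → (cmp)
[5] flags=0000 NE?T → r3=0xc3
[6] flags=0000 CC?T → r1=0x26
[7] flags=0000 LE?F → skip
[8] flags=1000 → (cmp)
[9] flags=1000 LT?T → r5=0x16
[10] flags=1000 HI?F → skip
[11] flags=1000 LT?T → r5=0x37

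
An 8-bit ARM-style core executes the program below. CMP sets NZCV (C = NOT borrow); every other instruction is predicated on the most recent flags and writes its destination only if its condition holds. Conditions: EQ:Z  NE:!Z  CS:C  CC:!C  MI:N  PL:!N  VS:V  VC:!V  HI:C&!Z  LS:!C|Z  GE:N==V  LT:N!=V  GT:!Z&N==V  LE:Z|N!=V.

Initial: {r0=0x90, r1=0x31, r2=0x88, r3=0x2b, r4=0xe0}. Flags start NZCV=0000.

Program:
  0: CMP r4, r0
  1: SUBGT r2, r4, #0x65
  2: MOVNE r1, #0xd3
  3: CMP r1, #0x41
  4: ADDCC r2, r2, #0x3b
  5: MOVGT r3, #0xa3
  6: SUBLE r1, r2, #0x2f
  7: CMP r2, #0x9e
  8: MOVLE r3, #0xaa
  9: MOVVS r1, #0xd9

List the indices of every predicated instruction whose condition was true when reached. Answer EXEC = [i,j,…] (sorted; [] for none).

0: ✓ CMP  NZCV=0010
1: ✓ SUBGT  r2←0x7b
2: ✓ MOVNE  r1←0xd3
3: ✓ CMP  NZCV=1010
4: · ADDCC
5: · MOVGT
6: ✓ SUBLE  r1←0x4c
7: ✓ CMP  NZCV=1001
8: · MOVLE
9: ✓ MOVVS  r1←0xd9

EXEC = [1,2,6,9]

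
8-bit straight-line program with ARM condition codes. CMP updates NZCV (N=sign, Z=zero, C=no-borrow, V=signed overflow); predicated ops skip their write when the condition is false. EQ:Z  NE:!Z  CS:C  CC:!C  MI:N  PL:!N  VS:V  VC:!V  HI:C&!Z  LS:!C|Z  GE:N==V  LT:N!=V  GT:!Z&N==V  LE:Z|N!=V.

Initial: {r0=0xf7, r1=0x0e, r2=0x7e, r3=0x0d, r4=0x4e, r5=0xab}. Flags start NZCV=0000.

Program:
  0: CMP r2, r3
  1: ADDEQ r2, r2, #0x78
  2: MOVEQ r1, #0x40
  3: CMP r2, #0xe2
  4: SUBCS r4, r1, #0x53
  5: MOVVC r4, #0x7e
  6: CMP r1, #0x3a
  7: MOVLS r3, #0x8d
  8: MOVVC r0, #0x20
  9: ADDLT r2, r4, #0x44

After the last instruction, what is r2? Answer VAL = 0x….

0: ✓ CMP  NZCV=0010
1: · ADDEQ
2: · MOVEQ
3: ✓ CMP  NZCV=1001
4: · SUBCS
5: · MOVVC
6: ✓ CMP  NZCV=1000
7: ✓ MOVLS  r3←0x8d
8: ✓ MOVVC  r0←0x20
9: ✓ ADDLT  r2←0x92

VAL = 0x92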